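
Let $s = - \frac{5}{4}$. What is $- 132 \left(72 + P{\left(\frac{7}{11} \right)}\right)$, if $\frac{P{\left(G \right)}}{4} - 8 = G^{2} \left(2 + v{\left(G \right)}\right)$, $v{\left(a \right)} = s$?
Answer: $- \frac{152772}{11} \approx -13888.0$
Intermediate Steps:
$s = - \frac{5}{4}$ ($s = \left(-5\right) \frac{1}{4} = - \frac{5}{4} \approx -1.25$)
$v{\left(a \right)} = - \frac{5}{4}$
$P{\left(G \right)} = 32 + 3 G^{2}$ ($P{\left(G \right)} = 32 + 4 G^{2} \left(2 - \frac{5}{4}\right) = 32 + 4 G^{2} \cdot \frac{3}{4} = 32 + 4 \frac{3 G^{2}}{4} = 32 + 3 G^{2}$)
$- 132 \left(72 + P{\left(\frac{7}{11} \right)}\right) = - 132 \left(72 + \left(32 + 3 \left(\frac{7}{11}\right)^{2}\right)\right) = - 132 \left(72 + \left(32 + 3 \cdot \frac{49}{121}\right)\right) = - 132 \left(72 + \left(32 + \frac{147}{121}\right)\right) = - 132 \left(72 + \frac{4019}{121}\right) = \left(-132\right) \frac{12731}{121} = - \frac{152772}{11}$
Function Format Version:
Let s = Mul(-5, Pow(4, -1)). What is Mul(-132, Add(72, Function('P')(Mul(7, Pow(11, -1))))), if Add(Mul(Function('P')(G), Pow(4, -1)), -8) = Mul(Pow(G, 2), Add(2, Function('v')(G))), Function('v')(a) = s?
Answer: Rational(-152772, 11) ≈ -13888.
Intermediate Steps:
s = Rational(-5, 4) (s = Mul(-5, Rational(1, 4)) = Rational(-5, 4) ≈ -1.2500)
Function('v')(a) = Rational(-5, 4)
Function('P')(G) = Add(32, Mul(3, Pow(G, 2))) (Function('P')(G) = Add(32, Mul(4, Mul(Pow(G, 2), Add(2, Rational(-5, 4))))) = Add(32, Mul(4, Mul(Pow(G, 2), Rational(3, 4)))) = Add(32, Mul(4, Mul(Rational(3, 4), Pow(G, 2)))) = Add(32, Mul(3, Pow(G, 2))))
Mul(-132, Add(72, Function('P')(Mul(7, Pow(11, -1))))) = Mul(-132, Add(72, Add(32, Mul(3, Pow(Mul(7, Pow(11, -1)), 2))))) = Mul(-132, Add(72, Add(32, Mul(3, Pow(Mul(7, Rational(1, 11)), 2))))) = Mul(-132, Add(72, Add(32, Mul(3, Pow(Rational(7, 11), 2))))) = Mul(-132, Add(72, Add(32, Mul(3, Rational(49, 121))))) = Mul(-132, Add(72, Add(32, Rational(147, 121)))) = Mul(-132, Add(72, Rational(4019, 121))) = Mul(-132, Rational(12731, 121)) = Rational(-152772, 11)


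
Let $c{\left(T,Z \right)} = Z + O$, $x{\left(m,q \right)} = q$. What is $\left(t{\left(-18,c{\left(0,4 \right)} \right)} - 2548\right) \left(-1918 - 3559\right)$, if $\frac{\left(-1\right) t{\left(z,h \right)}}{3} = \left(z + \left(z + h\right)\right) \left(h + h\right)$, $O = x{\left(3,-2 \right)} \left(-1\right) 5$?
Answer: $3833900$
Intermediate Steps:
$O = 10$ ($O = \left(-2\right) \left(-1\right) 5 = 2 \cdot 5 = 10$)
$c{\left(T,Z \right)} = 10 + Z$ ($c{\left(T,Z \right)} = Z + 10 = 10 + Z$)
$t{\left(z,h \right)} = - 6 h \left(h + 2 z\right)$ ($t{\left(z,h \right)} = - 3 \left(z + \left(z + h\right)\right) \left(h + h\right) = - 3 \left(z + \left(h + z\right)\right) 2 h = - 3 \left(h + 2 z\right) 2 h = - 3 \cdot 2 h \left(h + 2 z\right) = - 6 h \left(h + 2 z\right)$)
$\left(t{\left(-18,c{\left(0,4 \right)} \right)} - 2548\right) \left(-1918 - 3559\right) = \left(- 6 \left(10 + 4\right) \left(\left(10 + 4\right) + 2 \left(-18\right)\right) - 2548\right) \left(-1918 - 3559\right) = \left(\left(-6\right) 14 \left(14 - 36\right) - 2548\right) \left(-5477\right) = \left(\left(-6\right) 14 \left(-22\right) - 2548\right) \left(-5477\right) = \left(1848 - 2548\right) \left(-5477\right) = \left(-700\right) \left(-5477\right) = 3833900$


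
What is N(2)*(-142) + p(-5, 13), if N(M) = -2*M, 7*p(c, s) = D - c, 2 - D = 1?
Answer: 3982/7 ≈ 568.86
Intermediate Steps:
D = 1 (D = 2 - 1*1 = 2 - 1 = 1)
p(c, s) = ⅐ - c/7 (p(c, s) = (1 - c)/7 = ⅐ - c/7)
N(2)*(-142) + p(-5, 13) = -2*2*(-142) + (⅐ - ⅐*(-5)) = -4*(-142) + (⅐ + 5/7) = 568 + 6/7 = 3982/7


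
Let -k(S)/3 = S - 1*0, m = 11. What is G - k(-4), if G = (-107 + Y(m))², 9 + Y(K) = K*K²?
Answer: 1476213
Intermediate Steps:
Y(K) = -9 + K³ (Y(K) = -9 + K*K² = -9 + K³)
k(S) = -3*S (k(S) = -3*(S - 1*0) = -3*(S + 0) = -3*S)
G = 1476225 (G = (-107 + (-9 + 11³))² = (-107 + (-9 + 1331))² = (-107 + 1322)² = 1215² = 1476225)
G - k(-4) = 1476225 - (-3)*(-4) = 1476225 - 1*12 = 1476225 - 12 = 1476213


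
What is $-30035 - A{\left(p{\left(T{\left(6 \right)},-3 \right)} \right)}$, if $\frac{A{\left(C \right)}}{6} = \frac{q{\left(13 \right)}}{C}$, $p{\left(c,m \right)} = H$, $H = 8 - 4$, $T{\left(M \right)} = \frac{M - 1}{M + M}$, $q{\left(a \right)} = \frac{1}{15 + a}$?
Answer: $- \frac{1681963}{56} \approx -30035.0$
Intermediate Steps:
$T{\left(M \right)} = \frac{-1 + M}{2 M}$
$H = 4$
$p{\left(c,m \right)} = 4$
$A{\left(C \right)} = \frac{3}{14 C}$ ($A{\left(C \right)} = 6 \frac{1}{\left(15 + 13\right) C} = 6 \frac{1}{28 C} = \frac{3}{14 C}$)
$-30035 - A{\left(p{\left(T{\left(6 \right)},-3 \right)} \right)} = -30035 - \frac{3}{14 \cdot 4} = -30035 - \frac{3}{14} \cdot \frac{1}{4} = -30035 - \frac{3}{56} = - \frac{1681963}{56}$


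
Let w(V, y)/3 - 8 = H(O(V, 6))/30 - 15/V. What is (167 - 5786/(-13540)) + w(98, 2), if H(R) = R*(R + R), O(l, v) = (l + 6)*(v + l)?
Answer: 3880803476019/165865 ≈ 2.3397e+7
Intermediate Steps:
O(l, v) = (6 + l)*(l + v)
H(R) = 2*R² (H(R) = R*(2*R) = 2*R²)
w(V, y) = 24 - 45/V + (36 + V² + 12*V)²/5 (w(V, y) = 24 + 3*((2*(V² + 6*V + 6*6 + V*6)²)/30 - 15/V) = 24 + 3*((2*(V² + 6*V + 36 + 6*V)²)*(1/30) - 15/V) = 24 + 3*((2*(36 + V² + 12*V)²)*(1/30) - 15/V) = 24 + 3*((36 + V² + 12*V)²/15 - 15/V) = 24 + 3*(-15/V + (36 + V² + 12*V)²/15) = 24 + (-45/V + (36 + V² + 12*V)²/5) = 24 - 45/V + (36 + V² + 12*V)²/5)
(167 - 5786/(-13540)) + w(98, 2) = (167 - 5786/(-13540)) + (24 - 45/98 + (36 + 98² + 12*98)²/5) = (167 - 5786*(-1/13540)) + (24 - 45*1/98 + (36 + 9604 + 1176)²/5) = (167 + 2893/6770) + (24 - 45/98 + (⅕)*10816²) = 1133483/6770 + (24 - 45/98 + (⅕)*116985856) = 1133483/6770 + (24 - 45/98 + 116985856/5) = 1133483/6770 + 11464625423/490 = 3880803476019/165865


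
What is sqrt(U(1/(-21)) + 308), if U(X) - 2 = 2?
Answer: 2*sqrt(78) ≈ 17.664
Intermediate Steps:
U(X) = 4 (U(X) = 2 + 2 = 4)
sqrt(U(1/(-21)) + 308) = sqrt(4 + 308) = sqrt(312) = 2*sqrt(78)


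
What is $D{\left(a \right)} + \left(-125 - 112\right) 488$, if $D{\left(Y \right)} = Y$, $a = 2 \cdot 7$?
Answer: $-115642$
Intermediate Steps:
$a = 14$
$D{\left(a \right)} + \left(-125 - 112\right) 488 = 14 + \left(-125 - 112\right) 488 = 14 - 115656 = -115642$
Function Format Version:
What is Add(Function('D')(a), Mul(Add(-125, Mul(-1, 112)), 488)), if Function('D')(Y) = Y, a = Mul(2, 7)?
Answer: -115642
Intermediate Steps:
a = 14
Add(Function('D')(a), Mul(Add(-125, Mul(-1, 112)), 488)) = Add(14, Mul(Add(-125, Mul(-1, 112)), 488)) = Add(14, Mul(Add(-125, -112), 488)) = Add(14, Mul(-237, 488)) = Add(14, -115656) = -115642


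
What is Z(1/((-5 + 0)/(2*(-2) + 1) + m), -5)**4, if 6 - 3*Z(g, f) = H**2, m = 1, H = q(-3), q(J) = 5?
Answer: 130321/81 ≈ 1608.9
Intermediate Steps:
H = 5
Z(g, f) = -19/3 (Z(g, f) = 2 - 1/3*5**2 = 2 - 1/3*25 = 2 - 25/3 = -19/3)
Z(1/((-5 + 0)/(2*(-2) + 1) + m), -5)**4 = (-19/3)**4 = 130321/81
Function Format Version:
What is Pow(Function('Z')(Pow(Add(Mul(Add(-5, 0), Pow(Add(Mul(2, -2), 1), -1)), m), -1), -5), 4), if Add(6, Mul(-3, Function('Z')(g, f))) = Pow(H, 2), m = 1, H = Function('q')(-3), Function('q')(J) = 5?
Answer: Rational(130321, 81) ≈ 1608.9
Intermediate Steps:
H = 5
Function('Z')(g, f) = Rational(-19, 3) (Function('Z')(g, f) = Add(2, Mul(Rational(-1, 3), Pow(5, 2))) = Add(2, Mul(Rational(-1, 3), 25)) = Add(2, Rational(-25, 3)) = Rational(-19, 3))
Pow(Function('Z')(Pow(Add(Mul(Add(-5, 0), Pow(Add(Mul(2, -2), 1), -1)), m), -1), -5), 4) = Pow(Rational(-19, 3), 4) = Rational(130321, 81)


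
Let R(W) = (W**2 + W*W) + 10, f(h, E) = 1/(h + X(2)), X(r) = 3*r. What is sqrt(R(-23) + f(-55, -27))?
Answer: sqrt(52331)/7 ≈ 32.680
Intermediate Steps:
f(h, E) = 1/(6 + h) (f(h, E) = 1/(h + 3*2) = 1/(h + 6) = 1/(6 + h))
R(W) = 10 + 2*W**2 (R(W) = (W**2 + W**2) + 10 = 2*W**2 + 10 = 10 + 2*W**2)
sqrt(R(-23) + f(-55, -27)) = sqrt((10 + 2*(-23)**2) + 1/(6 - 55)) = sqrt((10 + 2*529) + 1/(-49)) = sqrt((10 + 1058) - 1/49) = sqrt(1068 - 1/49) = sqrt(52331/49) = sqrt(52331)/7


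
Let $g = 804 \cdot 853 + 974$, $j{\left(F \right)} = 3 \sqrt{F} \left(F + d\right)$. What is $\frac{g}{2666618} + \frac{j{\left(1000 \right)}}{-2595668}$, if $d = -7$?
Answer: $\frac{343393}{1333309} - \frac{14895 \sqrt{10}}{1297834} \approx 0.22126$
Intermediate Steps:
$j{\left(F \right)} = 3 \sqrt{F} \left(-7 + F\right)$ ($j{\left(F \right)} = 3 \sqrt{F} \left(F - 7\right) = 3 \sqrt{F} \left(-7 + F\right)$)
$g = 686786$ ($g = 685812 + 974 = 686786$)
$\frac{g}{2666618} + \frac{j{\left(1000 \right)}}{-2595668} = \frac{686786}{2666618} + \frac{3 \sqrt{1000} \left(-7 + 1000\right)}{-2595668} = 686786 \cdot \frac{1}{2666618} + 3 \cdot 10 \sqrt{10} \cdot 993 \left(- \frac{1}{2595668}\right) = \frac{343393}{1333309} + 29790 \sqrt{10} \left(- \frac{1}{2595668}\right) = \frac{343393}{1333309} - \frac{14895 \sqrt{10}}{1297834}$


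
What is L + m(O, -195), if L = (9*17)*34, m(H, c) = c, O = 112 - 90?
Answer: 5007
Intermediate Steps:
O = 22
L = 5202 (L = 153*34 = 5202)
L + m(O, -195) = 5202 - 195 = 5007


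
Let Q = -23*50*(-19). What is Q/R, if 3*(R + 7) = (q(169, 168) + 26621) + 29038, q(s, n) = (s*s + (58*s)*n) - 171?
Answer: 32775/865382 ≈ 0.037873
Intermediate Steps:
q(s, n) = -171 + s**2 + 58*n*s (q(s, n) = (s**2 + 58*n*s) - 171 = -171 + s**2 + 58*n*s)
R = 1730764/3 (R = -7 + (((-171 + 169**2 + 58*168*169) + 26621) + 29038)/3 = -7 + (((-171 + 28561 + 1646736) + 26621) + 29038)/3 = -7 + ((1675126 + 26621) + 29038)/3 = -7 + (1701747 + 29038)/3 = -7 + (1/3)*1730785 = -7 + 1730785/3 = 1730764/3 ≈ 5.7692e+5)
Q = 21850 (Q = -1150*(-19) = 21850)
Q/R = 21850/(1730764/3) = 21850*(3/1730764) = 32775/865382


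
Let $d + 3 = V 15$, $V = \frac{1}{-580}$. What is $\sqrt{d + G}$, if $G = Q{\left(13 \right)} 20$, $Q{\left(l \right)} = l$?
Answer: $\frac{\sqrt{864461}}{58} \approx 16.03$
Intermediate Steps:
$V = - \frac{1}{580} \approx -0.0017241$
$G = 260$ ($G = 13 \cdot 20 = 260$)
$d = - \frac{351}{116}$ ($d = -3 - \frac{3}{116} = - \frac{351}{116} \approx -3.0259$)
$\sqrt{d + G} = \sqrt{- \frac{351}{116} + 260} = \sqrt{\frac{29809}{116}} = \frac{\sqrt{864461}}{58}$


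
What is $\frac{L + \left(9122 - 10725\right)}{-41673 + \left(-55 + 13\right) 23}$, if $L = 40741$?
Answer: $- \frac{13046}{14213} \approx -0.91789$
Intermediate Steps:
$\frac{L + \left(9122 - 10725\right)}{-41673 + \left(-55 + 13\right) 23} = \frac{40741 + \left(9122 - 10725\right)}{-41673 + \left(-55 + 13\right) 23} = \frac{40741 + \left(9122 - 10725\right)}{-41673 - 966} = \frac{40741 - 1603}{-41673 - 966} = \frac{39138}{-42639} = 39138 \left(- \frac{1}{42639}\right) = - \frac{13046}{14213}$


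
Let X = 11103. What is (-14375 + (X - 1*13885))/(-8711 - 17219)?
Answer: 17157/25930 ≈ 0.66167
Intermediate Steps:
(-14375 + (X - 1*13885))/(-8711 - 17219) = (-14375 + (11103 - 1*13885))/(-8711 - 17219) = (-14375 + (11103 - 13885))/(-25930) = (-14375 - 2782)*(-1/25930) = -17157*(-1/25930) = 17157/25930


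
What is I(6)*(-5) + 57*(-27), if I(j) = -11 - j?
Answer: -1454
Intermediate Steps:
I(6)*(-5) + 57*(-27) = (-11 - 1*6)*(-5) + 57*(-27) = (-11 - 6)*(-5) - 1539 = -17*(-5) - 1539 = 85 - 1539 = -1454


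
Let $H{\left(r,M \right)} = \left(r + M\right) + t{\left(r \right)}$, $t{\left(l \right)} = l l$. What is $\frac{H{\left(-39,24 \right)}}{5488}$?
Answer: $\frac{753}{2744} \approx 0.27442$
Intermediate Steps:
$t{\left(l \right)} = l^{2}$
$H{\left(r,M \right)} = M + r + r^{2}$ ($H{\left(r,M \right)} = \left(r + M\right) + r^{2} = \left(M + r\right) + r^{2} = M + r + r^{2}$)
$\frac{H{\left(-39,24 \right)}}{5488} = \frac{24 - 39 + \left(-39\right)^{2}}{5488} = \left(24 - 39 + 1521\right) \frac{1}{5488} = 1506 \cdot \frac{1}{5488} = \frac{753}{2744}$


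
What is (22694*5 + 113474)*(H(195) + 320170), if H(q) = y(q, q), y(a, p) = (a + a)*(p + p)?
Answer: 107178842880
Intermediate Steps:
y(a, p) = 4*a*p (y(a, p) = (2*a)*(2*p) = 4*a*p)
H(q) = 4*q**2 (H(q) = 4*q*q = 4*q**2)
(22694*5 + 113474)*(H(195) + 320170) = (22694*5 + 113474)*(4*195**2 + 320170) = (113470 + 113474)*(4*38025 + 320170) = 226944*(152100 + 320170) = 226944*472270 = 107178842880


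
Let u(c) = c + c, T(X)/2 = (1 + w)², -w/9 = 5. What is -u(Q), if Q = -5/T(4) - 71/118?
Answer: 137751/114224 ≈ 1.2060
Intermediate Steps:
w = -45 (w = -9*5 = -45)
T(X) = 3872 (T(X) = 2*(1 - 45)² = 2*(-44)² = 2*1936 = 3872)
Q = -137751/228448 (Q = -5/3872 - 71/118 = -137751/228448 ≈ -0.60299)
u(c) = 2*c
-u(Q) = -2*(-137751)/228448 = -1*(-137751/114224) = 137751/114224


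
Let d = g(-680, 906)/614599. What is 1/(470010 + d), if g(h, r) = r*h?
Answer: 614599/288867059910 ≈ 2.1276e-6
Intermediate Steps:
g(h, r) = h*r
d = -616080/614599 (d = -680*906/614599 = -616080*1/614599 = -616080/614599 ≈ -1.0024)
1/(470010 + d) = 1/(470010 - 616080/614599) = 1/(288867059910/614599) = 614599/288867059910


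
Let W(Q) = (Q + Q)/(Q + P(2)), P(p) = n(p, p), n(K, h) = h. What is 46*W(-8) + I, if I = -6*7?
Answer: 242/3 ≈ 80.667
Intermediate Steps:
P(p) = p
I = -42
W(Q) = 2*Q/(2 + Q) (W(Q) = (Q + Q)/(Q + 2) = (2*Q)/(2 + Q) = 2*Q/(2 + Q))
46*W(-8) + I = 46*(2*(-8)/(2 - 8)) - 42 = 46*(2*(-8)/(-6)) - 42 = 46*(2*(-8)*(-⅙)) - 42 = 46*(8/3) - 42 = 368/3 - 42 = 242/3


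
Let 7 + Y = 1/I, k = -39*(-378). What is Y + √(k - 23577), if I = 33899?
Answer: -237292/33899 + I*√8835 ≈ -7.0 + 93.995*I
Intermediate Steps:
k = 14742
Y = -237292/33899 (Y = -7 + 1/33899 = -237292/33899 ≈ -7.0000)
Y + √(k - 23577) = -237292/33899 + √(14742 - 23577) = -237292/33899 + √(-8835) = -237292/33899 + I*√8835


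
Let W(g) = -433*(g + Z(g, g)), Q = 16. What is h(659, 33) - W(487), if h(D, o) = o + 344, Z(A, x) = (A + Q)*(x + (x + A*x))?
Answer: 51867518505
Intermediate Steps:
Z(A, x) = (16 + A)*(2*x + A*x) (Z(A, x) = (A + 16)*(x + (x + A*x)) = (16 + A)*(2*x + A*x))
h(D, o) = 344 + o
W(g) = -433*g - 433*g*(32 + g² + 18*g) (W(g) = -433*(g + g*(32 + g² + 18*g)) = -433*g - 433*g*(32 + g² + 18*g))
h(659, 33) - W(487) = (344 + 33) - 433*487*(-33 - 1*487² - 18*487) = 377 - 433*487*(-33 - 1*237169 - 8766) = 377 - 433*487*(-33 - 237169 - 8766) = 377 - 433*487*(-245968) = 377 - 1*(-51867518128) = 377 + 51867518128 = 51867518505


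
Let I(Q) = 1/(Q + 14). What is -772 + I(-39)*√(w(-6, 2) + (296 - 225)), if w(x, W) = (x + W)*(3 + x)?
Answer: -772 - √83/25 ≈ -772.36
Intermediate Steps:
I(Q) = 1/(14 + Q)
w(x, W) = (3 + x)*(W + x) (w(x, W) = (W + x)*(3 + x) = (3 + x)*(W + x))
-772 + I(-39)*√(w(-6, 2) + (296 - 225)) = -772 + √(((-6)² + 3*2 + 3*(-6) + 2*(-6)) + (296 - 225))/(14 - 39) = -772 + √((36 + 6 - 18 - 12) + 71)/(-25) = -772 - √(12 + 71)/25 = -772 - √83/25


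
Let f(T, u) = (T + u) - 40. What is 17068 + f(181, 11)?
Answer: 17220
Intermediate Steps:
f(T, u) = -40 + T + u
17068 + f(181, 11) = 17068 + (-40 + 181 + 11) = 17068 + 152 = 17220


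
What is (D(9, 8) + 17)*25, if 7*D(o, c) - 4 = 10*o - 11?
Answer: 5050/7 ≈ 721.43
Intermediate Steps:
D(o, c) = -1 + 10*o/7 (D(o, c) = 4/7 + (10*o - 11)/7 = 4/7 + (-11 + 10*o)/7 = 4/7 + (-11/7 + 10*o/7) = -1 + 10*o/7)
(D(9, 8) + 17)*25 = ((-1 + (10/7)*9) + 17)*25 = ((-1 + 90/7) + 17)*25 = (83/7 + 17)*25 = (202/7)*25 = 5050/7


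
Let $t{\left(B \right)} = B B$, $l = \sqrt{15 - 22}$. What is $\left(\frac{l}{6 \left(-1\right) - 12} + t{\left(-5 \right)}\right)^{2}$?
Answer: $\frac{\left(450 - i \sqrt{7}\right)^{2}}{324} \approx 624.98 - 7.3493 i$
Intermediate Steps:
$l = i \sqrt{7}$ ($l = \sqrt{-7} = i \sqrt{7} \approx 2.6458 i$)
$t{\left(B \right)} = B^{2}$
$\left(\frac{l}{6 \left(-1\right) - 12} + t{\left(-5 \right)}\right)^{2} = \left(\frac{i \sqrt{7}}{6 \left(-1\right) - 12} + \left(-5\right)^{2}\right)^{2} = \left(\frac{i \sqrt{7}}{-6 - 12} + 25\right)^{2} = \left(\frac{i \sqrt{7}}{-18} + 25\right)^{2} = \left(i \sqrt{7} \left(- \frac{1}{18}\right) + 25\right)^{2} = \left(- \frac{i \sqrt{7}}{18} + 25\right)^{2} = \left(25 - \frac{i \sqrt{7}}{18}\right)^{2}$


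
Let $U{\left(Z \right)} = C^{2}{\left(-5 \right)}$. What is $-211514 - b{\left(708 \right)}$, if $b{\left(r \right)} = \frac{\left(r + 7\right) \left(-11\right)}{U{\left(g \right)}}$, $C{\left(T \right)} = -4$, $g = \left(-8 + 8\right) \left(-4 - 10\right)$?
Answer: $- \frac{3376359}{16} \approx -2.1102 \cdot 10^{5}$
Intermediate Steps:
$g = 0$ ($g = 0 \left(-14\right) = 0$)
$U{\left(Z \right)} = 16$ ($U{\left(Z \right)} = \left(-4\right)^{2} = 16$)
$b{\left(r \right)} = - \frac{77}{16} - \frac{11 r}{16}$ ($b{\left(r \right)} = \frac{\left(r + 7\right) \left(-11\right)}{16} = \left(7 + r\right) \left(-11\right) \frac{1}{16} = \left(-77 - 11 r\right) \frac{1}{16} = - \frac{77}{16} - \frac{11 r}{16}$)
$-211514 - b{\left(708 \right)} = -211514 - \left(- \frac{77}{16} - \frac{1947}{4}\right) = -211514 - - \frac{7865}{16} = -211514 + \frac{7865}{16} = - \frac{3376359}{16}$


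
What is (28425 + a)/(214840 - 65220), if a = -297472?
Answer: -269047/149620 ≈ -1.7982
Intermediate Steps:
(28425 + a)/(214840 - 65220) = (28425 - 297472)/(214840 - 65220) = -269047/149620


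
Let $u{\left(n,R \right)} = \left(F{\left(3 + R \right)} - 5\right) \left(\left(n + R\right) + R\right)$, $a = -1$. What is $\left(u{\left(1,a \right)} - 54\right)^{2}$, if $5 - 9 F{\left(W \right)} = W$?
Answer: $\frac{21904}{9} \approx 2433.8$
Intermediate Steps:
$F{\left(W \right)} = \frac{5}{9} - \frac{W}{9}$
$u{\left(n,R \right)} = \left(- \frac{43}{9} - \frac{R}{9}\right) \left(n + 2 R\right)$ ($u{\left(n,R \right)} = \left(\left(\frac{5}{9} - \frac{3 + R}{9}\right) - 5\right) \left(\left(n + R\right) + R\right) = \left(\left(\frac{5}{9} - \left(\frac{1}{3} + \frac{R}{9}\right)\right) - 5\right) \left(\left(R + n\right) + R\right) = \left(\left(\frac{2}{9} - \frac{R}{9}\right) - 5\right) \left(n + 2 R\right) = \left(- \frac{43}{9} - \frac{R}{9}\right) \left(n + 2 R\right)$)
$\left(u{\left(1,a \right)} - 54\right)^{2} = \left(\left(\left(- \frac{86}{9}\right) \left(-1\right) - \frac{43}{9} - \frac{2 \left(-1\right)^{2}}{9} - \left(- \frac{1}{9}\right) 1\right) - 54\right)^{2} = \left(\left(\frac{86}{9} - \frac{43}{9} - \frac{2}{9} + \frac{1}{9}\right) - 54\right)^{2} = \left(\frac{14}{3} - 54\right)^{2} = \left(- \frac{148}{3}\right)^{2} = \frac{21904}{9}$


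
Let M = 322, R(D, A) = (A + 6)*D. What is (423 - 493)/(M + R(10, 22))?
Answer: -5/43 ≈ -0.11628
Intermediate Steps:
R(D, A) = D*(6 + A) (R(D, A) = (6 + A)*D = D*(6 + A))
(423 - 493)/(M + R(10, 22)) = (423 - 493)/(322 + 10*(6 + 22)) = -70/(322 + 10*28) = -70/(322 + 280) = -70/602 = -70*1/602 = -5/43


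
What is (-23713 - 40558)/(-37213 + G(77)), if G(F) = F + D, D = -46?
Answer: 64271/37182 ≈ 1.7286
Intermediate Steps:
G(F) = -46 + F (G(F) = F - 46 = -46 + F)
(-23713 - 40558)/(-37213 + G(77)) = (-23713 - 40558)/(-37213 + (-46 + 77)) = -64271/(-37213 + 31) = -64271/(-37182) = -64271*(-1/37182) = 64271/37182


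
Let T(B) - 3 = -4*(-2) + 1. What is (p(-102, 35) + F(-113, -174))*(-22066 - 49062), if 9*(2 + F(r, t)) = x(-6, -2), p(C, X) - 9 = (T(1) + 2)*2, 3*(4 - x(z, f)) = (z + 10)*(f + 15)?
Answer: -64370840/27 ≈ -2.3841e+6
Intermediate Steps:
T(B) = 12 (T(B) = 3 + (-4*(-2) + 1) = 3 + (8 + 1) = 3 + 9 = 12)
x(z, f) = 4 - (10 + z)*(15 + f)/3 (x(z, f) = 4 - (z + 10)*(f + 15)/3 = 4 - (10 + z)*(15 + f)/3)
p(C, X) = 37 (p(C, X) = 9 + (12 + 2)*2 = 9 + 14*2 = 9 + 28 = 37)
F(r, t) = -94/27 (F(r, t) = -2 + (-46 - 5*(-6) - 10/3*(-2) - ⅓*(-2)*(-6))/9 = -2 + (-46 + 30 + 20/3 - 4)/9 = -2 + (⅑)*(-40/3) = -2 - 40/27 = -94/27)
(p(-102, 35) + F(-113, -174))*(-22066 - 49062) = (37 - 94/27)*(-22066 - 49062) = (905/27)*(-71128) = -64370840/27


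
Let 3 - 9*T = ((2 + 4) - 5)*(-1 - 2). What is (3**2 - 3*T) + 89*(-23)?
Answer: -2040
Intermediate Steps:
T = 2/3 (T = 1/3 - ((2 + 4) - 5)*(-1 - 2)/9 = 1/3 - (6 - 5)*(-3)/9 = 1/3 - (-3)/9 = 1/3 - 1/9*(-3) = 1/3 + 1/3 = 2/3 ≈ 0.66667)
(3**2 - 3*T) + 89*(-23) = (3**2 - 3*2/3) + 89*(-23) = (9 - 2) - 2047 = 7 - 2047 = -2040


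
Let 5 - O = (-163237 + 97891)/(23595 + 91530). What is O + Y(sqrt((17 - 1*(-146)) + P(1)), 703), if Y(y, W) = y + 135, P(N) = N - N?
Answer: 5394282/38375 + sqrt(163) ≈ 153.33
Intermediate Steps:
P(N) = 0
Y(y, W) = 135 + y
O = 213657/38375 (O = 5 - (-163237 + 97891)/(23595 + 91530) = 5 - (-65346)/115125 = 5 - 1*(-21782/38375) = 5 + 21782/38375 = 213657/38375 ≈ 5.5676)
O + Y(sqrt((17 - 1*(-146)) + P(1)), 703) = 213657/38375 + (135 + sqrt((17 - 1*(-146)) + 0)) = 213657/38375 + (135 + sqrt((17 + 146) + 0)) = 213657/38375 + (135 + sqrt(163 + 0)) = 213657/38375 + (135 + sqrt(163)) = 5394282/38375 + sqrt(163)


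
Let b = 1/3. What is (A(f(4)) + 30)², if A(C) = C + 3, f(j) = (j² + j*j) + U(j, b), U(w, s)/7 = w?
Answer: 8649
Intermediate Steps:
b = ⅓ ≈ 0.33333
U(w, s) = 7*w
f(j) = 2*j² + 7*j (f(j) = (j² + j*j) + 7*j = (j² + j²) + 7*j = 2*j² + 7*j)
A(C) = 3 + C
(A(f(4)) + 30)² = ((3 + 4*(7 + 2*4)) + 30)² = ((3 + 4*(7 + 8)) + 30)² = ((3 + 4*15) + 30)² = ((3 + 60) + 30)² = (63 + 30)² = 93² = 8649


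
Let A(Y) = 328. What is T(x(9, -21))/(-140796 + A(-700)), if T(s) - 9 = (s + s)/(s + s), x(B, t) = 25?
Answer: -5/70234 ≈ -7.1191e-5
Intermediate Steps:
T(s) = 10 (T(s) = 9 + (s + s)/(s + s) = 9 + (2*s)/((2*s)) = 9 + (2*s)*(1/(2*s)) = 9 + 1 = 10)
T(x(9, -21))/(-140796 + A(-700)) = 10/(-140796 + 328) = 10/(-140468) = 10*(-1/140468) = -5/70234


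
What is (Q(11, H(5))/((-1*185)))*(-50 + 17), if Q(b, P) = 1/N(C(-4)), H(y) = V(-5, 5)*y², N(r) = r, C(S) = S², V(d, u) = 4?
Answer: 33/2960 ≈ 0.011149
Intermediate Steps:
H(y) = 4*y²
Q(b, P) = 1/16 (Q(b, P) = 1/((-4)²) = 1/16)
(Q(11, H(5))/((-1*185)))*(-50 + 17) = (1/(16*((-1*185))))*(-50 + 17) = ((1/16)/(-185))*(-33) = ((1/16)*(-1/185))*(-33) = -1/2960*(-33) = 33/2960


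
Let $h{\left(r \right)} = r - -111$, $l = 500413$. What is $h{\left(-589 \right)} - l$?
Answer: $-500891$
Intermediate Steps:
$h{\left(r \right)} = 111 + r$ ($h{\left(r \right)} = r + 111 = 111 + r$)
$h{\left(-589 \right)} - l = \left(111 - 589\right) - 500413 = -478 - 500413 = -500891$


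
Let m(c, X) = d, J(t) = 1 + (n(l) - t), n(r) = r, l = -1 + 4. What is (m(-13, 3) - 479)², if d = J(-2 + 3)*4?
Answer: 218089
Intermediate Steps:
l = 3
J(t) = 4 - t (J(t) = 1 + (3 - t) = 4 - t)
d = 12 (d = (4 - (-2 + 3))*4 = (4 - 1*1)*4 = (4 - 1)*4 = 3*4 = 12)
m(c, X) = 12
(m(-13, 3) - 479)² = (12 - 479)² = (-467)² = 218089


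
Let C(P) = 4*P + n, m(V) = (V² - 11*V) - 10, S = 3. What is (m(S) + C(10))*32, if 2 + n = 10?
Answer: 448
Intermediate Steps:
n = 8 (n = -2 + 10 = 8)
m(V) = -10 + V² - 11*V
C(P) = 8 + 4*P (C(P) = 4*P + 8 = 8 + 4*P)
(m(S) + C(10))*32 = ((-10 + 3² - 11*3) + (8 + 4*10))*32 = ((-10 + 9 - 33) + (8 + 40))*32 = (-34 + 48)*32 = 14*32 = 448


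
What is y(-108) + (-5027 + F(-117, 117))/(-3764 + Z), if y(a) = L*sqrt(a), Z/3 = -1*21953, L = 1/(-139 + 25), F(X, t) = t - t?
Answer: 5027/69623 - I*sqrt(3)/19 ≈ 0.072203 - 0.091161*I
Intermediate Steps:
F(X, t) = 0
L = -1/114 (L = 1/(-114) = -1/114 ≈ -0.0087719)
Z = -65859 (Z = 3*(-1*21953) = 3*(-21953) = -65859)
y(a) = -sqrt(a)/114
y(-108) + (-5027 + F(-117, 117))/(-3764 + Z) = -I*sqrt(3)/19 + (-5027 + 0)/(-3764 - 65859) = -I*sqrt(3)/19 - 5027/(-69623) = -I*sqrt(3)/19 - 5027*(-1/69623) = -I*sqrt(3)/19 + 5027/69623 = 5027/69623 - I*sqrt(3)/19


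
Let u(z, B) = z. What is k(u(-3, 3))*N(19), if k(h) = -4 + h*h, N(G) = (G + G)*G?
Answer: 3610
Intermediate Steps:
N(G) = 2*G² (N(G) = (2*G)*G = 2*G²)
k(h) = -4 + h²
k(u(-3, 3))*N(19) = (-4 + (-3)²)*(2*19²) = (-4 + 9)*(2*361) = 5*722 = 3610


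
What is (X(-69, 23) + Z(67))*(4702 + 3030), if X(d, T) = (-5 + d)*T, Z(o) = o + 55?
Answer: -12216560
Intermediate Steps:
Z(o) = 55 + o
X(d, T) = T*(-5 + d)
(X(-69, 23) + Z(67))*(4702 + 3030) = (23*(-5 - 69) + (55 + 67))*(4702 + 3030) = (23*(-74) + 122)*7732 = (-1702 + 122)*7732 = -1580*7732 = -12216560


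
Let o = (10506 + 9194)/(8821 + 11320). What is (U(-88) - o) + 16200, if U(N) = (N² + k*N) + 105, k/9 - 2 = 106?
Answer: -1238429367/20141 ≈ -61488.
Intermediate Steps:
k = 972 (k = 18 + 9*106 = 18 + 954 = 972)
U(N) = 105 + N² + 972*N (U(N) = (N² + 972*N) + 105 = 105 + N² + 972*N)
o = 19700/20141 ≈ 0.97810
(U(-88) - o) + 16200 = ((105 + (-88)² + 972*(-88)) - 1*19700/20141) + 16200 = ((105 + 7744 - 85536) - 19700/20141) + 16200 = (-77687 - 19700/20141) + 16200 = -1564713567/20141 + 16200 = -1238429367/20141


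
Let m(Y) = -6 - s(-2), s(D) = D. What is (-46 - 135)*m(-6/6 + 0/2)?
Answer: 724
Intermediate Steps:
m(Y) = -4 (m(Y) = -6 - 1*(-2) = -6 + 2 = -4)
(-46 - 135)*m(-6/6 + 0/2) = (-46 - 135)*(-4) = -181*(-4) = 724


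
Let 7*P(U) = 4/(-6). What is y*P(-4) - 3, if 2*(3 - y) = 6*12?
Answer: ⅐ ≈ 0.14286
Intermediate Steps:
y = -33 (y = 3 - 3*12 = 3 - ½*72 = 3 - 36 = -33)
P(U) = -2/21 (P(U) = (4/(-6))/7 = (4*(-⅙))/7 = (⅐)*(-⅔) = -2/21)
y*P(-4) - 3 = -33*(-2/21) - 3 = 22/7 - 3 = ⅐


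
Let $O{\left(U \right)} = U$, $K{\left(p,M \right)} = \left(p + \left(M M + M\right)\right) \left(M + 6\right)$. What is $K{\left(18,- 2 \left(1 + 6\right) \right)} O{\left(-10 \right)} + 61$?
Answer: $16061$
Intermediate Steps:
$K{\left(p,M \right)} = \left(6 + M\right) \left(M + p + M^{2}\right)$ ($K{\left(p,M \right)} = \left(p + \left(M^{2} + M\right)\right) \left(6 + M\right) = \left(p + \left(M + M^{2}\right)\right) \left(6 + M\right) = \left(M + p + M^{2}\right) \left(6 + M\right) = \left(6 + M\right) \left(M + p + M^{2}\right)$)
$K{\left(18,- 2 \left(1 + 6\right) \right)} O{\left(-10 \right)} + 61 = \left(\left(- 2 \left(1 + 6\right)\right)^{3} + 6 \left(- 2 \left(1 + 6\right)\right) + 6 \cdot 18 + 7 \left(- 2 \left(1 + 6\right)\right)^{2} + - 2 \left(1 + 6\right) 18\right) \left(-10\right) + 61 = \left(\left(\left(-2\right) 7\right)^{3} + 6 \left(\left(-2\right) 7\right) + 108 + 7 \left(\left(-2\right) 7\right)^{2} + \left(-2\right) 7 \cdot 18\right) \left(-10\right) + 61 = \left(\left(-14\right)^{3} + 6 \left(-14\right) + 108 + 7 \left(-14\right)^{2} - 252\right) \left(-10\right) + 61 = \left(-2744 - 84 + 108 + 7 \cdot 196 - 252\right) \left(-10\right) + 61 = \left(-2744 - 84 + 108 + 1372 - 252\right) \left(-10\right) + 61 = \left(-1600\right) \left(-10\right) + 61 = 16000 + 61 = 16061$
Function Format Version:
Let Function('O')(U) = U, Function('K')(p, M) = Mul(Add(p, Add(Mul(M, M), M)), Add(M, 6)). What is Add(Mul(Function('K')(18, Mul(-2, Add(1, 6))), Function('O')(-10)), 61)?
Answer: 16061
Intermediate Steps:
Function('K')(p, M) = Mul(Add(6, M), Add(M, p, Pow(M, 2))) (Function('K')(p, M) = Mul(Add(p, Add(Pow(M, 2), M)), Add(6, M)) = Mul(Add(p, Add(M, Pow(M, 2))), Add(6, M)) = Mul(Add(M, p, Pow(M, 2)), Add(6, M)) = Mul(Add(6, M), Add(M, p, Pow(M, 2))))
Add(Mul(Function('K')(18, Mul(-2, Add(1, 6))), Function('O')(-10)), 61) = Add(Mul(Add(Pow(Mul(-2, Add(1, 6)), 3), Mul(6, Mul(-2, Add(1, 6))), Mul(6, 18), Mul(7, Pow(Mul(-2, Add(1, 6)), 2)), Mul(Mul(-2, Add(1, 6)), 18)), -10), 61) = Add(Mul(Add(Pow(Mul(-2, 7), 3), Mul(6, Mul(-2, 7)), 108, Mul(7, Pow(Mul(-2, 7), 2)), Mul(Mul(-2, 7), 18)), -10), 61) = Add(Mul(Add(Pow(-14, 3), Mul(6, -14), 108, Mul(7, Pow(-14, 2)), Mul(-14, 18)), -10), 61) = Add(Mul(Add(-2744, -84, 108, Mul(7, 196), -252), -10), 61) = Add(Mul(Add(-2744, -84, 108, 1372, -252), -10), 61) = Add(Mul(-1600, -10), 61) = Add(16000, 61) = 16061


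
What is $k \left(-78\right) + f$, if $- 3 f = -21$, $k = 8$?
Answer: $-617$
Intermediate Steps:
$f = 7$ ($f = \left(- \frac{1}{3}\right) \left(-21\right) = 7$)
$k \left(-78\right) + f = 8 \left(-78\right) + 7 = -624 + 7 = -617$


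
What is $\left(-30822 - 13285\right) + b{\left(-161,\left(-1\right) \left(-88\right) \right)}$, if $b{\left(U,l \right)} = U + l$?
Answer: $-44180$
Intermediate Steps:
$\left(-30822 - 13285\right) + b{\left(-161,\left(-1\right) \left(-88\right) \right)} = \left(-30822 - 13285\right) - 73 = -44107 + \left(-161 + 88\right) = -44107 - 73 = -44180$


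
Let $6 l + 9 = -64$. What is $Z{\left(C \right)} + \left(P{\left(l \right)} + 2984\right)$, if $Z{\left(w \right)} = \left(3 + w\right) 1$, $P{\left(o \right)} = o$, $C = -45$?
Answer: $\frac{17579}{6} \approx 2929.8$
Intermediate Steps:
$l = - \frac{73}{6}$ ($l = - \frac{3}{2} + \frac{1}{6} \left(-64\right) = - \frac{3}{2} - \frac{32}{3} = - \frac{73}{6} \approx -12.167$)
$Z{\left(w \right)} = 3 + w$
$Z{\left(C \right)} + \left(P{\left(l \right)} + 2984\right) = \left(3 - 45\right) + \left(- \frac{73}{6} + 2984\right) = -42 + \frac{17831}{6} = \frac{17579}{6}$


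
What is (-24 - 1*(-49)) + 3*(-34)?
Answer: -77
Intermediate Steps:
(-24 - 1*(-49)) + 3*(-34) = (-24 + 49) - 102 = 25 - 102 = -77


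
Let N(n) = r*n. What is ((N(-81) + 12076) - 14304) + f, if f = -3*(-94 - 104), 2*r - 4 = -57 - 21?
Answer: 1363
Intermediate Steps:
r = -37 (r = 2 + (-57 - 21)/2 = 2 + (½)*(-78) = 2 - 39 = -37)
N(n) = -37*n
f = 594 (f = -3*(-198) = 594)
((N(-81) + 12076) - 14304) + f = ((-37*(-81) + 12076) - 14304) + 594 = ((2997 + 12076) - 14304) + 594 = (15073 - 14304) + 594 = 769 + 594 = 1363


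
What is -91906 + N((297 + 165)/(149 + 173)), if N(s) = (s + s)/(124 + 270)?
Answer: -416426053/4531 ≈ -91906.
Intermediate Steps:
N(s) = s/197 (N(s) = (2*s)/394 = (2*s)*(1/394) = s/197)
-91906 + N((297 + 165)/(149 + 173)) = -91906 + ((297 + 165)/(149 + 173))/197 = -91906 + (462/322)/197 = -91906 + (462*(1/322))/197 = -91906 + (1/197)*(33/23) = -91906 + 33/4531 = -416426053/4531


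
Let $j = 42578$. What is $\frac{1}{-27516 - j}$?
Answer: $- \frac{1}{70094} \approx -1.4267 \cdot 10^{-5}$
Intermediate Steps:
$\frac{1}{-27516 - j} = \frac{1}{-27516 - 42578} = \frac{1}{-70094} = - \frac{1}{70094}$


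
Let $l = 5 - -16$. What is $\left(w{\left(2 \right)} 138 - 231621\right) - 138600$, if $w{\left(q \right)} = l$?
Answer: $-367323$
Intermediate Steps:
$l = 21$ ($l = 5 + 16 = 21$)
$w{\left(q \right)} = 21$
$\left(w{\left(2 \right)} 138 - 231621\right) - 138600 = \left(21 \cdot 138 - 231621\right) - 138600 = \left(2898 - 231621\right) - 138600 = -228723 - 138600 = -367323$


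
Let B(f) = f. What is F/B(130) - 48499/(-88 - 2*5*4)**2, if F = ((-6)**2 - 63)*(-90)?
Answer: 3350825/212992 ≈ 15.732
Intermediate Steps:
F = 2430 (F = (36 - 63)*(-90) = -27*(-90) = 2430)
F/B(130) - 48499/(-88 - 2*5*4)**2 = 2430/130 - 48499/(-88 - 2*5*4)**2 = 2430*(1/130) - 48499/(-88 - 10*4)**2 = 243/13 - 48499/(-88 - 40)**2 = 243/13 - 48499/((-128)**2) = 243/13 - 48499/16384 = 3350825/212992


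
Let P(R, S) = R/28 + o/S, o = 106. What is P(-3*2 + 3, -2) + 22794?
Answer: 636745/28 ≈ 22741.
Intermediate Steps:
P(R, S) = 106/S + R/28 (P(R, S) = R/28 + 106/S = 106/S + R/28)
P(-3*2 + 3, -2) + 22794 = (106/(-2) + (-3*2 + 3)/28) + 22794 = (106*(-½) + (-6 + 3)/28) + 22794 = (-53 + (1/28)*(-3)) + 22794 = (-53 - 3/28) + 22794 = -1487/28 + 22794 = 636745/28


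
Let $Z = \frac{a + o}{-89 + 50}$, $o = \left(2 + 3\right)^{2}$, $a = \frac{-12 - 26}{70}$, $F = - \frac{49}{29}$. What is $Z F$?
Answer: $\frac{5992}{5655} \approx 1.0596$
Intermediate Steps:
$F = - \frac{49}{29}$ ($F = \left(-49\right) \frac{1}{29} = - \frac{49}{29} \approx -1.6897$)
$a = - \frac{19}{35}$ ($a = \left(-12 - 26\right) \frac{1}{70} = \left(-38\right) \frac{1}{70} = - \frac{19}{35} \approx -0.54286$)
$o = 25$ ($o = 5^{2} = 25$)
$Z = - \frac{856}{1365}$ ($Z = \frac{- \frac{19}{35} + 25}{-89 + 50} = \frac{856}{35 \left(-39\right)} = \frac{856}{35} \left(- \frac{1}{39}\right) = - \frac{856}{1365} \approx -0.62711$)
$Z F = \left(- \frac{856}{1365}\right) \left(- \frac{49}{29}\right) = \frac{5992}{5655}$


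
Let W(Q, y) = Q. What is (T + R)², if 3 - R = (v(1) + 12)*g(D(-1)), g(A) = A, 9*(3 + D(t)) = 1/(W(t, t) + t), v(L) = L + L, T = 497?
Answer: 23863225/81 ≈ 2.9461e+5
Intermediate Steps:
v(L) = 2*L
D(t) = -3 + 1/(18*t) (D(t) = -3 + 1/(9*(t + t)) = -3 + 1/(9*((2*t))) = -3 + (1/(2*t))/9 = -3 + 1/(18*t))
R = 412/9 (R = 3 - (2*1 + 12)*(-3 + (1/18)/(-1)) = 3 - (2 + 12)*(-3 + (1/18)*(-1)) = 3 - 14*(-3 - 1/18) = 3 - 14*(-55)/18 = 3 - 1*(-385/9) = 3 + 385/9 = 412/9 ≈ 45.778)
(T + R)² = (497 + 412/9)² = (4885/9)² = 23863225/81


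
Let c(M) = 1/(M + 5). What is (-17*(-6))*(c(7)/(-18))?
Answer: -17/36 ≈ -0.47222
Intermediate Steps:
c(M) = 1/(5 + M)
(-17*(-6))*(c(7)/(-18)) = (-17*(-6))*(1/((5 + 7)*(-18))) = 102*(-1/18/12) = 102*((1/12)*(-1/18)) = 102*(-1/216) = -17/36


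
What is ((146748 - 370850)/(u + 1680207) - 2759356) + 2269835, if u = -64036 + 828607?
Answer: -598385197720/1222389 ≈ -4.8952e+5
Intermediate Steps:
u = 764571
((146748 - 370850)/(u + 1680207) - 2759356) + 2269835 = ((146748 - 370850)/(764571 + 1680207) - 2759356) + 2269835 = (-224102/2444778 - 2759356) + 2269835 = (-224102*1/2444778 - 2759356) + 2269835 = (-112051/1222389 - 2759356) + 2269835 = -3373006533535/1222389 + 2269835 = -598385197720/1222389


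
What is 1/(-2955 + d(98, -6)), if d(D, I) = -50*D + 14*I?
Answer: -1/7939 ≈ -0.00012596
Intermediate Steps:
1/(-2955 + d(98, -6)) = 1/(-2955 + (-50*98 + 14*(-6))) = 1/(-2955 + (-4900 - 84)) = 1/(-2955 - 4984) = 1/(-7939) = -1/7939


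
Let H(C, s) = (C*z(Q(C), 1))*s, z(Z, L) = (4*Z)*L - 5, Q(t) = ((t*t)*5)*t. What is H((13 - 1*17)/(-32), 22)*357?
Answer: -2493645/512 ≈ -4870.4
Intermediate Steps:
Q(t) = 5*t³ (Q(t) = (t²*5)*t = (5*t²)*t = 5*t³)
z(Z, L) = -5 + 4*L*Z (z(Z, L) = 4*L*Z - 5 = -5 + 4*L*Z)
H(C, s) = C*s*(-5 + 20*C³) (H(C, s) = (C*(-5 + 4*1*(5*C³)))*s = (C*(-5 + 20*C³))*s = C*s*(-5 + 20*C³))
H((13 - 1*17)/(-32), 22)*357 = (5*((13 - 1*17)/(-32))*22*(-1 + 4*((13 - 1*17)/(-32))³))*357 = (5*((13 - 17)*(-1/32))*22*(-1 + 4*((13 - 17)*(-1/32))³))*357 = (5*(-4*(-1/32))*22*(-1 + 4*(-4*(-1/32))³))*357 = (5*(⅛)*22*(-1 + 4*(⅛)³))*357 = (5*(⅛)*22*(-1 + 4*(1/512)))*357 = (5*(⅛)*22*(-1 + 1/128))*357 = (5*(⅛)*22*(-127/128))*357 = -6985/512*357 = -2493645/512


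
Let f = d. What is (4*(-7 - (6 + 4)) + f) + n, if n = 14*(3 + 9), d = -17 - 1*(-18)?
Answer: 101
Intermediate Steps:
d = 1 (d = -17 + 18 = 1)
n = 168 (n = 14*12 = 168)
f = 1
(4*(-7 - (6 + 4)) + f) + n = (4*(-7 - (6 + 4)) + 1) + 168 = (4*(-7 - 1*10) + 1) + 168 = (4*(-7 - 10) + 1) + 168 = (4*(-17) + 1) + 168 = (-68 + 1) + 168 = -67 + 168 = 101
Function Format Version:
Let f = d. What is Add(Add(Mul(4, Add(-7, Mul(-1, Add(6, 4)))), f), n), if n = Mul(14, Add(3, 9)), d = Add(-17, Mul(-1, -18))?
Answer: 101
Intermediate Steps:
d = 1 (d = Add(-17, 18) = 1)
n = 168 (n = Mul(14, 12) = 168)
f = 1
Add(Add(Mul(4, Add(-7, Mul(-1, Add(6, 4)))), f), n) = Add(Add(Mul(4, Add(-7, Mul(-1, Add(6, 4)))), 1), 168) = Add(Add(Mul(4, Add(-7, Mul(-1, 10))), 1), 168) = Add(Add(Mul(4, Add(-7, -10)), 1), 168) = Add(Add(Mul(4, -17), 1), 168) = Add(Add(-68, 1), 168) = Add(-67, 168) = 101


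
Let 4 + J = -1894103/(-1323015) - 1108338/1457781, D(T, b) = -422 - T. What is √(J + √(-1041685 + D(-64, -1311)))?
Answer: √(-1375744327173431783761245 + 413305893323315245109025*I*√1042043)/642888709905 ≈ 22.555 + 22.629*I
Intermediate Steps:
J = -2139941650829/642888709905 (J = -4 + (-1894103/(-1323015) - 1108338/1457781) = -4 + (-1894103*(-1/1323015) - 1108338*1/1457781) = -4 + (1894103/1323015 - 369446/485927) = -4 + 431613188791/642888709905 = -2139941650829/642888709905 ≈ -3.3286)
√(J + √(-1041685 + D(-64, -1311))) = √(-2139941650829/642888709905 + √(-1041685 + (-422 - 1*(-64)))) = √(-2139941650829/642888709905 + √(-1041685 + (-422 + 64))) = √(-2139941650829/642888709905 + √(-1041685 - 358)) = √(-2139941650829/642888709905 + √(-1042043)) = √(-2139941650829/642888709905 + I*√1042043)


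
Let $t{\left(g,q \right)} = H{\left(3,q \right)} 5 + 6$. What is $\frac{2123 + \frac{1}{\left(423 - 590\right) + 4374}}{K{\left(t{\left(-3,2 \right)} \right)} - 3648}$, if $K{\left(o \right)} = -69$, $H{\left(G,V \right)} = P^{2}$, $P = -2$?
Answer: $- \frac{2977154}{5212473} \approx -0.57116$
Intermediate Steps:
$H{\left(G,V \right)} = 4$ ($H{\left(G,V \right)} = \left(-2\right)^{2} = 4$)
$t{\left(g,q \right)} = 26$ ($t{\left(g,q \right)} = 4 \cdot 5 + 6 = 20 + 6 = 26$)
$\frac{2123 + \frac{1}{\left(423 - 590\right) + 4374}}{K{\left(t{\left(-3,2 \right)} \right)} - 3648} = \frac{2123 + \frac{1}{\left(423 - 590\right) + 4374}}{-69 - 3648} = \frac{2123 + \frac{1}{\left(423 - 590\right) + 4374}}{-3717} = \left(2123 + \frac{1}{-167 + 4374}\right) \left(- \frac{1}{3717}\right) = \left(2123 + \frac{1}{4207}\right) \left(- \frac{1}{3717}\right) = \frac{8931462}{4207} \left(- \frac{1}{3717}\right) = - \frac{2977154}{5212473}$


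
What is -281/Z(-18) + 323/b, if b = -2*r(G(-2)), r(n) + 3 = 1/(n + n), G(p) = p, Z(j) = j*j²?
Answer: 3771125/75816 ≈ 49.740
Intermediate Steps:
Z(j) = j³
r(n) = -3 + 1/(2*n) (r(n) = -3 + 1/(n + n) = -3 + 1/(2*n))
b = 13/2 (b = -2*(-3 + (½)/(-2)) = -2*(-3 + (½)*(-½)) = -2*(-3 - ¼) = -2*(-13/4) = 13/2 ≈ 6.5000)
-281/Z(-18) + 323/b = -281/((-18)³) + 323/(13/2) = -281/(-5832) + 323*(2/13) = -281*(-1/5832) + 646/13 = 281/5832 + 646/13 = 3771125/75816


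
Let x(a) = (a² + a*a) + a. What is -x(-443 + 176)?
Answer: -142311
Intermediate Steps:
x(a) = a + 2*a² (x(a) = (a² + a²) + a = 2*a² + a = a + 2*a²)
-x(-443 + 176) = -(-443 + 176)*(1 + 2*(-443 + 176)) = -(-267)*(1 + 2*(-267)) = -(-267)*(1 - 534) = -(-267)*(-533) = -1*142311 = -142311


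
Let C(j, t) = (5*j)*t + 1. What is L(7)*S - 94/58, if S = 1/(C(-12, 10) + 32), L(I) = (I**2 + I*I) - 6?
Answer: -29317/16443 ≈ -1.7829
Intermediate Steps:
C(j, t) = 1 + 5*j*t (C(j, t) = 5*j*t + 1 = 1 + 5*j*t)
L(I) = -6 + 2*I**2 (L(I) = (I**2 + I**2) - 6 = 2*I**2 - 6 = -6 + 2*I**2)
S = -1/567 (S = 1/((1 + 5*(-12)*10) + 32) = 1/((1 - 600) + 32) = 1/(-599 + 32) = 1/(-567) = -1/567 ≈ -0.0017637)
L(7)*S - 94/58 = (-6 + 2*7**2)*(-1/567) - 94/58 = (-6 + 2*49)*(-1/567) - 94*1/58 = (-6 + 98)*(-1/567) - 47/29 = 92*(-1/567) - 47/29 = -92/567 - 47/29 = -29317/16443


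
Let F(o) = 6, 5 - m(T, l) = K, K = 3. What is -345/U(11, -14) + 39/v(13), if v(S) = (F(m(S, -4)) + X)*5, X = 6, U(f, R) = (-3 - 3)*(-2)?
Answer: -281/10 ≈ -28.100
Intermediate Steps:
m(T, l) = 2 (m(T, l) = 5 - 1*3 = 5 - 3 = 2)
U(f, R) = 12 (U(f, R) = -6*(-2) = 12)
v(S) = 60 (v(S) = (6 + 6)*5 = 12*5 = 60)
-345/U(11, -14) + 39/v(13) = -345/12 + 39/60 = -345*1/12 + 39*(1/60) = -115/4 + 13/20 = -281/10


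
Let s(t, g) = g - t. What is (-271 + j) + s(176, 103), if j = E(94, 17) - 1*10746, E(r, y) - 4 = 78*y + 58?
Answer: -9702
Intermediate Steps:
E(r, y) = 62 + 78*y (E(r, y) = 4 + (78*y + 58) = 4 + (58 + 78*y) = 62 + 78*y)
j = -9358 (j = (62 + 78*17) - 1*10746 = (62 + 1326) - 10746 = 1388 - 10746 = -9358)
(-271 + j) + s(176, 103) = (-271 - 9358) + (103 - 1*176) = -9629 + (103 - 176) = -9629 - 73 = -9702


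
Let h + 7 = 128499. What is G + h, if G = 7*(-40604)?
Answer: -155736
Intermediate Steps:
h = 128492 (h = -7 + 128499 = 128492)
G = -284228
G + h = -284228 + 128492 = -155736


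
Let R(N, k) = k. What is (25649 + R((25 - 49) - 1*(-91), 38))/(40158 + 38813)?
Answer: 25687/78971 ≈ 0.32527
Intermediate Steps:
(25649 + R((25 - 49) - 1*(-91), 38))/(40158 + 38813) = (25649 + 38)/(40158 + 38813) = 25687/78971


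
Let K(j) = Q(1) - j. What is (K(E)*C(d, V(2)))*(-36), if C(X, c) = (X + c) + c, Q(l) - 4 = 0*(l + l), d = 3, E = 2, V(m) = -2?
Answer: 72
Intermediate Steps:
Q(l) = 4 (Q(l) = 4 + 0*(l + l) = 4 + 0*(2*l) = 4 + 0 = 4)
K(j) = 4 - j
C(X, c) = X + 2*c
(K(E)*C(d, V(2)))*(-36) = ((4 - 1*2)*(3 + 2*(-2)))*(-36) = ((4 - 2)*(3 - 4))*(-36) = (2*(-1))*(-36) = -2*(-36) = 72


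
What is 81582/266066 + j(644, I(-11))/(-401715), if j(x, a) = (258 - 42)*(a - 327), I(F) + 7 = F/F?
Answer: 2883906021/5937927955 ≈ 0.48568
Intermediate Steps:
I(F) = -6 (I(F) = -7 + F/F = -7 + 1 = -6)
j(x, a) = -70632 + 216*a (j(x, a) = 216*(-327 + a) = -70632 + 216*a)
81582/266066 + j(644, I(-11))/(-401715) = 81582/266066 + (-70632 + 216*(-6))/(-401715) = 81582*(1/266066) + (-70632 - 1296)*(-1/401715) = 40791/133033 - 71928*(-1/401715) = 40791/133033 + 7992/44635 = 2883906021/5937927955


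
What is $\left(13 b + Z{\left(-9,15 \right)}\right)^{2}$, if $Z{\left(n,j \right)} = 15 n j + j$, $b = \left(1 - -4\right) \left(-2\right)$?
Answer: $4579600$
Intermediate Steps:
$b = -10$ ($b = \left(1 + 4\right) \left(-2\right) = 5 \left(-2\right) = -10$)
$Z{\left(n,j \right)} = j + 15 j n$ ($Z{\left(n,j \right)} = 15 j n + j = j + 15 j n$)
$\left(13 b + Z{\left(-9,15 \right)}\right)^{2} = \left(13 \left(-10\right) + 15 \left(1 + 15 \left(-9\right)\right)\right)^{2} = \left(-130 + 15 \left(1 - 135\right)\right)^{2} = \left(-130 + 15 \left(-134\right)\right)^{2} = \left(-130 - 2010\right)^{2} = \left(-2140\right)^{2} = 4579600$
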